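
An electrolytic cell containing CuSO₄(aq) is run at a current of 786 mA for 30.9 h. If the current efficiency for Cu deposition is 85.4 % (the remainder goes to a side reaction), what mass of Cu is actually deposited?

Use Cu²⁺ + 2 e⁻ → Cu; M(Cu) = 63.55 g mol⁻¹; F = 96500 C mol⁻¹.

24.6 g

Q = I·t = 0.7860 × 111240 = 87430 C.
n(e⁻) = 87430/96500 = 0.9061 mol; theoretically n(Cu) = 0.9061/2 = 0.4530 mol, m_theo = 28.79 g.
At 85.4 % efficiency, m_actual = 0.854 × 28.79 = 24.6 g.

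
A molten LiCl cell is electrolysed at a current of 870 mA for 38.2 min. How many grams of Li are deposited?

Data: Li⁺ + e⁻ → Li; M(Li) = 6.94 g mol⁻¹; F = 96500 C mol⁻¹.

0.143 g

Q = I·t = 0.8700 A × 2292.0 s = 1994 C.
n(e⁻) = Q/F = 1994 / 96500 = 0.02066 mol.
Li⁺ + e⁻ → Li, so n(Li) = n(e⁻)/1 = 0.02066 mol.
m = n·M = 0.02066 × 6.94 = 0.143 g.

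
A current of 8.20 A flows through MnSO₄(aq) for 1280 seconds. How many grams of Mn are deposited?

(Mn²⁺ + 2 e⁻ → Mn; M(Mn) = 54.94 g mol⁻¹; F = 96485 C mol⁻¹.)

Q = I·t = 8.200 A × 1280.0 s = 10500 C.
n(e⁻) = Q/F = 10500 / 96485 = 0.1088 mol.
Mn²⁺ + 2 e⁻ → Mn, so n(Mn) = n(e⁻)/2 = 0.05439 mol.
m = n·M = 0.05439 × 54.94 = 2.99 g.

2.99 g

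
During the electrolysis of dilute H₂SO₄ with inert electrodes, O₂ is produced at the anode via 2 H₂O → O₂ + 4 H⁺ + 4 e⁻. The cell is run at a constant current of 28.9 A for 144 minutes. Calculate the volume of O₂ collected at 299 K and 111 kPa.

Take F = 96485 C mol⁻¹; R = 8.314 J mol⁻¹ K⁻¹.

14.5 L

Q = I·t = 28.90 A × 8640.0 s = 249700 C.
n(e⁻) = Q/F = 249700 / 96485 = 2.588 mol.
4 electrons are transferred per O₂ molecule, so n(O₂) = 2.588 / 4 = 0.6470 mol.
V = nRT/P = (0.6470 × 8.314 × 299) / (111 × 10³ Pa) = 0.0145 m³ = 14.5 L.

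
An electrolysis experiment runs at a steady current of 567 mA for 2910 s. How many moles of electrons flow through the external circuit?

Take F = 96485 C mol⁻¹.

Q = I·t = 0.5670 A × 2910.0 s = 1650 C.
n(e⁻) = Q/F = 1650 / 96485 = 0.0171 mol.

0.0171 mol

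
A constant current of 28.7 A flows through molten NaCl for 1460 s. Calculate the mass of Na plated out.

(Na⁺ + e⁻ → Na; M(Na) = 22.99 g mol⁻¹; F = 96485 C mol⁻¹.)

Q = I·t = 28.70 A × 1460.0 s = 41900 C.
n(e⁻) = Q/F = 41900 / 96485 = 0.4343 mol.
Na⁺ + e⁻ → Na, so n(Na) = n(e⁻)/1 = 0.4343 mol.
m = n·M = 0.4343 × 22.99 = 9.98 g.

9.98 g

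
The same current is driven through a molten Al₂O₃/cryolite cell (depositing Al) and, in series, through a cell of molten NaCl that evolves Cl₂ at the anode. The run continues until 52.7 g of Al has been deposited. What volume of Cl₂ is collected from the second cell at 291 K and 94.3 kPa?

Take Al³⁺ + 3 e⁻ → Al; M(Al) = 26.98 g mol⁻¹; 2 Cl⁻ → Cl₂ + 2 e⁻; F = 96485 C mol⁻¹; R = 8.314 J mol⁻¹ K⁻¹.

75.2 L

n(Al) = 52.7 / 26.98 = 1.953 mol, so n(e⁻) = 3 × 1.953 = 5.860 mol.
The cells are in series, so the same 5.860 mol of electrons passes through the second cell.
2 Cl⁻ → Cl₂ + 2 e⁻ — 2 mol e⁻ per mol Cl₂, so n(Cl₂) = 5.860/2 = 2.930 mol.
V = nRT/P = (2.930 × 8.314 × 291) / (94.3 × 10³) = 0.0752 m³ = 75.2 L.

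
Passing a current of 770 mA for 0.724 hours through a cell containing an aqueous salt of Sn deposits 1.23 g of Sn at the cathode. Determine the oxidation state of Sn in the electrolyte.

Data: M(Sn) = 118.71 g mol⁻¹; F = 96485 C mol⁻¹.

Q = I·t = 0.7700 A × 2606.4 s = 2007 C, so n(e⁻) = 2007/96485 = 0.02080 mol.
n(Sn) deposited = 1.23 / 118.71 = 0.01036 mol.
Electrons per atom = n(e⁻)/n(Sn) = 0.02080 / 0.01036 = 2.01 ≈ 2, so the ion is Sn²⁺.

+2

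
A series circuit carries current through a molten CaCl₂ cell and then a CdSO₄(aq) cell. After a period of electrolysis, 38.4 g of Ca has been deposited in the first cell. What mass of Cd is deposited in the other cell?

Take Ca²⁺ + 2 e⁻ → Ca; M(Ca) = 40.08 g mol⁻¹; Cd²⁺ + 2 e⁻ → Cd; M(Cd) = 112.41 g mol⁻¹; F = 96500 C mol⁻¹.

n(Ca) = 38.4 / 40.08 = 0.9581 mol.
Since Ca²⁺ + 2 e⁻ → Ca, n(e⁻) passed = 2 × 0.9581 = 1.916 mol.
Cells in series carry the same charge, so the same 1.916 mol of electrons passes through cell 2.
Cd²⁺ + 2 e⁻ → Cd, so n(Cd) = 1.916 / 2 = 0.9581 mol.
m(Cd) = 0.9581 × 112.41 = 108 g.

108 g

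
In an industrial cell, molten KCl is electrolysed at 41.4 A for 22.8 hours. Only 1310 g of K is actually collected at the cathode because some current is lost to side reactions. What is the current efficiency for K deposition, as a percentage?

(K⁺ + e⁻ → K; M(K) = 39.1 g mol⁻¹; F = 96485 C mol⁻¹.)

Q = I·t = 41.40 × 82080 = 3398000 C; n(e⁻) = 3398000/96485 = 35.22 mol.
Theoretical n(K) = n(e⁻)/1 = 35.22 mol, i.e. m_theo = 35.22 × 39.1 = 1377 g.
Efficiency = m_actual / m_theo = 1310 / 1377 = 95.1 %.

95.1 %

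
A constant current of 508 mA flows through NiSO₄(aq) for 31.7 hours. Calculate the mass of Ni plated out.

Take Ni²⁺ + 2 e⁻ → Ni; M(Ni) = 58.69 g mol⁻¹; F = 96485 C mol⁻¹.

Q = I·t = 0.5080 A × 114120 s = 57970 C.
n(e⁻) = Q/F = 57970 / 96485 = 0.6008 mol.
Ni²⁺ + 2 e⁻ → Ni, so n(Ni) = n(e⁻)/2 = 0.3004 mol.
m = n·M = 0.3004 × 58.69 = 17.6 g.

17.6 g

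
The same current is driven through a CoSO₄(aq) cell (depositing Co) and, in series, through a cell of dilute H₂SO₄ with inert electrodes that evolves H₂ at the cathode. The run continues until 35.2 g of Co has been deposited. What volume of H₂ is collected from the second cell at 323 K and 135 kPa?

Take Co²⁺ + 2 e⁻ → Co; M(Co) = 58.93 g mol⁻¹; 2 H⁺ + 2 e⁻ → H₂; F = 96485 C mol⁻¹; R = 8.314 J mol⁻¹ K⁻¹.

n(Co) = 35.2 / 58.93 = 0.5973 mol, so n(e⁻) = 2 × 0.5973 = 1.195 mol.
The cells are in series, so the same 1.195 mol of electrons passes through the second cell.
2 H⁺ + 2 e⁻ → H₂ — 2 mol e⁻ per mol H₂, so n(H₂) = 1.195/2 = 0.5973 mol.
V = nRT/P = (0.5973 × 8.314 × 323) / (135 × 10³) = 0.0119 m³ = 11.9 L.

11.9 L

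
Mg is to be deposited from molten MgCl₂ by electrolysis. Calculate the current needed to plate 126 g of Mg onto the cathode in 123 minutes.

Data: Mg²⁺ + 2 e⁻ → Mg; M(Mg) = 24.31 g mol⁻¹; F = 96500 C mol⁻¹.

n(Mg) = 126 / 24.31 = 5.183 mol.
n(e⁻) = 2 × 5.183 = 10.37 mol.
Q = n(e⁻)·F = 10.37 × 96500 = 1000000 C.
I = Q/t = 1000000 / 7380.0 s = 136 A.

136 A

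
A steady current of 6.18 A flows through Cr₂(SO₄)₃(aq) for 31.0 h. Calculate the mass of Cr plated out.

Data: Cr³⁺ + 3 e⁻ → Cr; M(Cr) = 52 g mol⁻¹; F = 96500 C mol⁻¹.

Q = I·t = 6.180 A × 111600 s = 689700 C.
n(e⁻) = Q/F = 689700 / 96500 = 7.147 mol.
Cr³⁺ + 3 e⁻ → Cr, so n(Cr) = n(e⁻)/3 = 2.382 mol.
m = n·M = 2.382 × 52 = 124 g.

124 g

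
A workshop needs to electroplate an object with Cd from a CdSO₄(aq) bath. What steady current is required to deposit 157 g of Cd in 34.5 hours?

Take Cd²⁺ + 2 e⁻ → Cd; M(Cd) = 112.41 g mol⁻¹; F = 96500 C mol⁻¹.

n(Cd) = 157 / 112.41 = 1.397 mol.
n(e⁻) = 2 × 1.397 = 2.793 mol.
Q = n(e⁻)·F = 2.793 × 96500 = 269600 C.
I = Q/t = 269600 / 124200 s = 2.17 A.

2.17 A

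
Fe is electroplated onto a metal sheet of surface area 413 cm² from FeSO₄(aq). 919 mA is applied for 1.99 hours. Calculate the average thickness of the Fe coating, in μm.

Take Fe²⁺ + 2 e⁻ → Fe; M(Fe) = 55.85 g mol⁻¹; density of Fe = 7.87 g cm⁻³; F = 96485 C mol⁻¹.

Q = I·t = 0.9190 × 7164.0 = 6584 C; n(e⁻) = 0.06824 mol.
n(Fe) = n(e⁻)/2 = 0.03412 mol, so m = 0.03412 × 55.85 = 1.905 g.
Volume = m/ρ = 1.905 / 7.87 = 0.2421 cm³.
Thickness = V/A = 0.2421 / 413 = 5.86 × 10⁻⁴ cm = 5.86 μm.

5.86 μm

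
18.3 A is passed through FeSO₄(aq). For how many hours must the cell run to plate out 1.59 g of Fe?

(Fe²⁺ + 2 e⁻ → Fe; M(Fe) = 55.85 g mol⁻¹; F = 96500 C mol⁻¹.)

0.0834 h

n(Fe) = m/M = 1.59 / 55.85 = 0.02847 mol.
Each Fe atom requires 2 electrons, so n(e⁻) = 2 × 0.02847 = 0.05694 mol.
Q = n(e⁻)·F = 0.05694 × 96500 = 5495 C.
t = Q/I = 5495 / 18.30 A = 300.2 s = 0.0834 h.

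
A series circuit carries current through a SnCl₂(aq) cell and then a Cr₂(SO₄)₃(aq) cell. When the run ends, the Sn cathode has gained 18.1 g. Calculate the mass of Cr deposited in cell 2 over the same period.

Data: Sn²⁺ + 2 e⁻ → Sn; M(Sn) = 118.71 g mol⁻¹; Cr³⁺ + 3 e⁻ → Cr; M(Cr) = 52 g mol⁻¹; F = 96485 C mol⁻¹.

n(Sn) = 18.1 / 118.71 = 0.1525 mol.
Since Sn²⁺ + 2 e⁻ → Sn, n(e⁻) passed = 2 × 0.1525 = 0.3049 mol.
Cells in series carry the same charge, so the same 0.3049 mol of electrons passes through cell 2.
Cr³⁺ + 3 e⁻ → Cr, so n(Cr) = 0.3049 / 3 = 0.1016 mol.
m(Cr) = 0.1016 × 52 = 5.29 g.

5.29 g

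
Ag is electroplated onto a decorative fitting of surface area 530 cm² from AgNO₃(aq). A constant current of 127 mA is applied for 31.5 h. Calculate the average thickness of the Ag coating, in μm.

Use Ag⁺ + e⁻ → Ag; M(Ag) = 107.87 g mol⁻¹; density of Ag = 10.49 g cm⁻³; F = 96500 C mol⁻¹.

Q = I·t = 0.1270 × 113400 = 14400 C; n(e⁻) = 0.1492 mol.
n(Ag) = n(e⁻)/1 = 0.1492 mol, so m = 0.1492 × 107.87 = 16.10 g.
Volume = m/ρ = 16.10 / 10.49 = 1.535 cm³.
Thickness = V/A = 1.535 / 530 = 0.00290 cm = 29.0 μm.

29.0 μm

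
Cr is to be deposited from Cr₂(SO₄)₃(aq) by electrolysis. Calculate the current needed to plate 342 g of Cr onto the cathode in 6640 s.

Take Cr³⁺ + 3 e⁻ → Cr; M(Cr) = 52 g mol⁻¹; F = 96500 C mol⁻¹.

287 A

n(Cr) = 342 / 52 = 6.577 mol.
n(e⁻) = 3 × 6.577 = 19.73 mol.
Q = n(e⁻)·F = 19.73 × 96500 = 1904000 C.
I = Q/t = 1904000 / 6640.0 s = 287 A.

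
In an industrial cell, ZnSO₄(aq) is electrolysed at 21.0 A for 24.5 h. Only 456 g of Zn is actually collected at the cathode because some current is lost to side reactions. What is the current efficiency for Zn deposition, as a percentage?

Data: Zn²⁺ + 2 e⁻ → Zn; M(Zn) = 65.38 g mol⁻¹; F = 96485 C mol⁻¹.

72.7 %

Q = I·t = 21.00 × 88200 = 1852000 C; n(e⁻) = 1852000/96485 = 19.20 mol.
Theoretical n(Zn) = n(e⁻)/2 = 9.598 mol, i.e. m_theo = 9.598 × 65.38 = 627.5 g.
Efficiency = m_actual / m_theo = 456 / 627.5 = 72.7 %.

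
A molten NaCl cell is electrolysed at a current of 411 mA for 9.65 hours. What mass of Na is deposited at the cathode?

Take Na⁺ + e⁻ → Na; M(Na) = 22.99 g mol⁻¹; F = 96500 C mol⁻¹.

Q = I·t = 0.4110 A × 34740 s = 14280 C.
n(e⁻) = Q/F = 14280 / 96500 = 0.1480 mol.
Na⁺ + e⁻ → Na, so n(Na) = n(e⁻)/1 = 0.1480 mol.
m = n·M = 0.1480 × 22.99 = 3.40 g.

3.40 g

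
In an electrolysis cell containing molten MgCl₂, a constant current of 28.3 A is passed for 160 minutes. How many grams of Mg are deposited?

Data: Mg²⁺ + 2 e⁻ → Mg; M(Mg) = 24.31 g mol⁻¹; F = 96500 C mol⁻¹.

34.2 g

Q = I·t = 28.30 A × 9600.0 s = 271700 C.
n(e⁻) = Q/F = 271700 / 96500 = 2.815 mol.
Mg²⁺ + 2 e⁻ → Mg, so n(Mg) = n(e⁻)/2 = 1.408 mol.
m = n·M = 1.408 × 24.31 = 34.2 g.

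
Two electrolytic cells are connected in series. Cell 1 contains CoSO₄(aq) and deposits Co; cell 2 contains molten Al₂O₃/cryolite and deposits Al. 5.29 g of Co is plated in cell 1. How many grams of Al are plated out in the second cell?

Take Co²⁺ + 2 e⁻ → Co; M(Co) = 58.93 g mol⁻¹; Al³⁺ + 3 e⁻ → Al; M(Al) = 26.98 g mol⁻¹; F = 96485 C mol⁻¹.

n(Co) = 5.29 / 58.93 = 0.08977 mol.
Since Co²⁺ + 2 e⁻ → Co, n(e⁻) passed = 2 × 0.08977 = 0.1795 mol.
Cells in series carry the same charge, so the same 0.1795 mol of electrons passes through cell 2.
Al³⁺ + 3 e⁻ → Al, so n(Al) = 0.1795 / 3 = 0.05985 mol.
m(Al) = 0.05985 × 26.98 = 1.61 g.

1.61 g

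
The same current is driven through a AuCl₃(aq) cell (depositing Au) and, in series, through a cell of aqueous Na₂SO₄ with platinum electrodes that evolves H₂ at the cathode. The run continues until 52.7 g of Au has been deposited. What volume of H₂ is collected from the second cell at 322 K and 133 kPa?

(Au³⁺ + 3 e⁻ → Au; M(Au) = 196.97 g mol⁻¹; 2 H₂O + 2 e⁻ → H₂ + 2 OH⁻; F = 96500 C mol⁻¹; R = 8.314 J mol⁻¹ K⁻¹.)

n(Au) = 52.7 / 196.97 = 0.2676 mol, so n(e⁻) = 3 × 0.2676 = 0.8027 mol.
The cells are in series, so the same 0.8027 mol of electrons passes through the second cell.
2 H₂O + 2 e⁻ → H₂ + 2 OH⁻ — 2 mol e⁻ per mol H₂, so n(H₂) = 0.8027/2 = 0.4013 mol.
V = nRT/P = (0.4013 × 8.314 × 322) / (133 × 10³) = 0.00808 m³ = 8.08 L.

8.08 L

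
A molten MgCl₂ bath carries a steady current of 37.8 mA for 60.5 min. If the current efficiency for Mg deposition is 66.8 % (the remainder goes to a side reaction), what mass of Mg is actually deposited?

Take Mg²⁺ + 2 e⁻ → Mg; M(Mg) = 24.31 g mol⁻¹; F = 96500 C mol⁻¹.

0.0115 g

Q = I·t = 0.03780 × 3630.0 = 137.2 C.
n(e⁻) = 137.2/96500 = 0.001422 mol; theoretically n(Mg) = 0.001422/2 = 0.0007110 mol, m_theo = 0.01728 g.
At 66.8 % efficiency, m_actual = 0.668 × 0.01728 = 0.0115 g.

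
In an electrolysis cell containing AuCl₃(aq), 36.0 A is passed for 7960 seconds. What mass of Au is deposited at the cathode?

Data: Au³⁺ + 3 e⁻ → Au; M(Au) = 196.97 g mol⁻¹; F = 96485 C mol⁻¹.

Q = I·t = 36.00 A × 7960.0 s = 286600 C.
n(e⁻) = Q/F = 286600 / 96485 = 2.970 mol.
Au³⁺ + 3 e⁻ → Au, so n(Au) = n(e⁻)/3 = 0.9900 mol.
m = n·M = 0.9900 × 196.97 = 195 g.

195 g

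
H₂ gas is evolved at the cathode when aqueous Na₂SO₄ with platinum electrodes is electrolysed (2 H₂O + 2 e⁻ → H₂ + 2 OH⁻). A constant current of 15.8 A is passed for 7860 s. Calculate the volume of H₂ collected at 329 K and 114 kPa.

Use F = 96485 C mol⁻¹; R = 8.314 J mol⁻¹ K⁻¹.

15.4 L

Q = I·t = 15.80 A × 7860.0 s = 124200 C.
n(e⁻) = Q/F = 124200 / 96485 = 1.287 mol.
2 electrons are transferred per H₂ molecule, so n(H₂) = 1.287 / 2 = 0.6436 mol.
V = nRT/P = (0.6436 × 8.314 × 329) / (114 × 10³ Pa) = 0.0154 m³ = 15.4 L.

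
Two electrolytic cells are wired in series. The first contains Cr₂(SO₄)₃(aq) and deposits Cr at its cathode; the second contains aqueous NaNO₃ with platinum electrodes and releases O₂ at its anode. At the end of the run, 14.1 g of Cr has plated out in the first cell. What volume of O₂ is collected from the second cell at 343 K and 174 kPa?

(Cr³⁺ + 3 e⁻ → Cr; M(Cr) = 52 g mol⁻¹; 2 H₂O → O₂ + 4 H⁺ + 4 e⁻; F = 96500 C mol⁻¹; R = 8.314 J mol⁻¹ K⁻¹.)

3.33 L

n(Cr) = 14.1 / 52 = 0.2712 mol, so n(e⁻) = 3 × 0.2712 = 0.8135 mol.
The cells are in series, so the same 0.8135 mol of electrons passes through the second cell.
2 H₂O → O₂ + 4 H⁺ + 4 e⁻ — 4 mol e⁻ per mol O₂, so n(O₂) = 0.8135/4 = 0.2034 mol.
V = nRT/P = (0.2034 × 8.314 × 343) / (174 × 10³) = 0.00333 m³ = 3.33 L.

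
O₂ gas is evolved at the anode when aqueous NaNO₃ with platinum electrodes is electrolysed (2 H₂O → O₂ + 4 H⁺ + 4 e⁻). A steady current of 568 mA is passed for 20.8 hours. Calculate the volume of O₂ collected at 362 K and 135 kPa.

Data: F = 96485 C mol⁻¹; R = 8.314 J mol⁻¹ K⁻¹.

Q = I·t = 0.5680 A × 74880 s = 42530 C.
n(e⁻) = Q/F = 42530 / 96485 = 0.4408 mol.
4 electrons are transferred per O₂ molecule, so n(O₂) = 0.4408 / 4 = 0.1102 mol.
V = nRT/P = (0.1102 × 8.314 × 362) / (135 × 10³ Pa) = 0.00246 m³ = 2.46 L.

2.46 L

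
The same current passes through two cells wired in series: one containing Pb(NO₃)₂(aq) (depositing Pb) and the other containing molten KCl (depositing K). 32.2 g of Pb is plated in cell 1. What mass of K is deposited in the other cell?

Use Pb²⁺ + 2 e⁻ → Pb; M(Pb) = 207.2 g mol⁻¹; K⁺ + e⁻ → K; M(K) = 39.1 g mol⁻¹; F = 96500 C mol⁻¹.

12.2 g

n(Pb) = 32.2 / 207.2 = 0.1554 mol.
Since Pb²⁺ + 2 e⁻ → Pb, n(e⁻) passed = 2 × 0.1554 = 0.3108 mol.
Cells in series carry the same charge, so the same 0.3108 mol of electrons passes through cell 2.
K⁺ + e⁻ → K, so n(K) = 0.3108 / 1 = 0.3108 mol.
m(K) = 0.3108 × 39.1 = 12.2 g.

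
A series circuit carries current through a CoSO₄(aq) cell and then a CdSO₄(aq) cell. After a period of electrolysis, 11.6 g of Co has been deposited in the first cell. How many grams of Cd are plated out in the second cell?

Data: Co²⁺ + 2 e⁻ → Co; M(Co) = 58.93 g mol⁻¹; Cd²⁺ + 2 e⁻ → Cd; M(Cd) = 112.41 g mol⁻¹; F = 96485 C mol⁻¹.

n(Co) = 11.6 / 58.93 = 0.1968 mol.
Since Co²⁺ + 2 e⁻ → Co, n(e⁻) passed = 2 × 0.1968 = 0.3937 mol.
Cells in series carry the same charge, so the same 0.3937 mol of electrons passes through cell 2.
Cd²⁺ + 2 e⁻ → Cd, so n(Cd) = 0.3937 / 2 = 0.1968 mol.
m(Cd) = 0.1968 × 112.41 = 22.1 g.

22.1 g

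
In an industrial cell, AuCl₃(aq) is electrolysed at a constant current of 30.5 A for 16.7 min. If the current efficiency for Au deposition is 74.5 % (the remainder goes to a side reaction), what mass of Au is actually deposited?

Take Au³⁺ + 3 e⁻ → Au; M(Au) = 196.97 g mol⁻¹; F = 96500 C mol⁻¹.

15.5 g

Q = I·t = 30.50 × 1002.0 = 30560 C.
n(e⁻) = 30560/96500 = 0.3167 mol; theoretically n(Au) = 0.3167/3 = 0.1056 mol, m_theo = 20.79 g.
At 74.5 % efficiency, m_actual = 0.745 × 20.79 = 15.5 g.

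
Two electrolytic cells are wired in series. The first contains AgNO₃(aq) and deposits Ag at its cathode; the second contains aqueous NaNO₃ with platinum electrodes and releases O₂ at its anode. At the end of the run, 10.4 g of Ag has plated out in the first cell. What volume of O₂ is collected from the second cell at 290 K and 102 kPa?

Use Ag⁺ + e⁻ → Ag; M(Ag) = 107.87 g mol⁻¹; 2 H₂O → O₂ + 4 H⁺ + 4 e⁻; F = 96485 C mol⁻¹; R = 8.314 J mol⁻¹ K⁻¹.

n(Ag) = 10.4 / 107.87 = 0.09641 mol, so n(e⁻) = 1 × 0.09641 = 0.09641 mol.
The cells are in series, so the same 0.09641 mol of electrons passes through the second cell.
2 H₂O → O₂ + 4 H⁺ + 4 e⁻ — 4 mol e⁻ per mol O₂, so n(O₂) = 0.09641/4 = 0.02410 mol.
V = nRT/P = (0.02410 × 8.314 × 290) / (102 × 10³) = 5.70 × 10⁻⁴ m³ = 0.570 L.

0.570 L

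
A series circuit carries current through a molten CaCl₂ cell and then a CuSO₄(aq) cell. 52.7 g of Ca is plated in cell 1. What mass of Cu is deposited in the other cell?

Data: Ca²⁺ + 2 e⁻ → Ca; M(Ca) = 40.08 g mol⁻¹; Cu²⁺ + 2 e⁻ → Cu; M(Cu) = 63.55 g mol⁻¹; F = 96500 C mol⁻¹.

n(Ca) = 52.7 / 40.08 = 1.315 mol.
Since Ca²⁺ + 2 e⁻ → Ca, n(e⁻) passed = 2 × 1.315 = 2.630 mol.
Cells in series carry the same charge, so the same 2.630 mol of electrons passes through cell 2.
Cu²⁺ + 2 e⁻ → Cu, so n(Cu) = 2.630 / 2 = 1.315 mol.
m(Cu) = 1.315 × 63.55 = 83.6 g.

83.6 g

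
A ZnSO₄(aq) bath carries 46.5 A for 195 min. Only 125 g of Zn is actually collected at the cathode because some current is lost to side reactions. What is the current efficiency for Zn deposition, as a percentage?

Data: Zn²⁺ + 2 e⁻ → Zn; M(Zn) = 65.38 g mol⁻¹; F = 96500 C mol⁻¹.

67.8 %

Q = I·t = 46.50 × 11700 = 544000 C; n(e⁻) = 544000/96500 = 5.638 mol.
Theoretical n(Zn) = n(e⁻)/2 = 2.819 mol, i.e. m_theo = 2.819 × 65.38 = 184.3 g.
Efficiency = m_actual / m_theo = 125 / 184.3 = 67.8 %.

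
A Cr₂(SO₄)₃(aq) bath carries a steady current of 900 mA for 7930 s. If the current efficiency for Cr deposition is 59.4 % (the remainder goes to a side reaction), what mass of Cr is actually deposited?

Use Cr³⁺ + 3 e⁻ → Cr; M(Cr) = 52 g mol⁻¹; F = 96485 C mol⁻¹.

0.762 g

Q = I·t = 0.9000 × 7930.0 = 7137 C.
n(e⁻) = 7137/96485 = 0.07397 mol; theoretically n(Cr) = 0.07397/3 = 0.02466 mol, m_theo = 1.282 g.
At 59.4 % efficiency, m_actual = 0.594 × 1.282 = 0.762 g.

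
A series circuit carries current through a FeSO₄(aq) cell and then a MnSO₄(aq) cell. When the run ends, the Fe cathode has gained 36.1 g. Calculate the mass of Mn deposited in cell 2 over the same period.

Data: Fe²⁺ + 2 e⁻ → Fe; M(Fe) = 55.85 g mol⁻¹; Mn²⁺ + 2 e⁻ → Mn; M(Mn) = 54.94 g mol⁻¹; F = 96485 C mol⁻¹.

n(Fe) = 36.1 / 55.85 = 0.6464 mol.
Since Fe²⁺ + 2 e⁻ → Fe, n(e⁻) passed = 2 × 0.6464 = 1.293 mol.
Cells in series carry the same charge, so the same 1.293 mol of electrons passes through cell 2.
Mn²⁺ + 2 e⁻ → Mn, so n(Mn) = 1.293 / 2 = 0.6464 mol.
m(Mn) = 0.6464 × 54.94 = 35.5 g.

35.5 g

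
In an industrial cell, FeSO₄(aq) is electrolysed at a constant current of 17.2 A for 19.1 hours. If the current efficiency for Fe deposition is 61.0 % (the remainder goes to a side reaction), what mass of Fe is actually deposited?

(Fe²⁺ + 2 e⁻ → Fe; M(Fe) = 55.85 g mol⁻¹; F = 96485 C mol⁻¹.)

209 g

Q = I·t = 17.20 × 68760 = 1183000 C.
n(e⁻) = 1183000/96485 = 12.26 mol; theoretically n(Fe) = 12.26/2 = 6.129 mol, m_theo = 342.3 g.
At 61.0 % efficiency, m_actual = 0.610 × 342.3 = 209 g.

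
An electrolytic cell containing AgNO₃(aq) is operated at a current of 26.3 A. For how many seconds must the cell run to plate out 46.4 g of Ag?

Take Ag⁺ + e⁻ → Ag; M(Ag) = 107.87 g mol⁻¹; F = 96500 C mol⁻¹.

1580 s

n(Ag) = m/M = 46.4 / 107.87 = 0.4301 mol.
Each Ag atom requires 1 electron, so n(e⁻) = 1 × 0.4301 = 0.4301 mol.
Q = n(e⁻)·F = 0.4301 × 96500 = 41510 C.
t = Q/I = 41510 / 26.30 A = 1578 s.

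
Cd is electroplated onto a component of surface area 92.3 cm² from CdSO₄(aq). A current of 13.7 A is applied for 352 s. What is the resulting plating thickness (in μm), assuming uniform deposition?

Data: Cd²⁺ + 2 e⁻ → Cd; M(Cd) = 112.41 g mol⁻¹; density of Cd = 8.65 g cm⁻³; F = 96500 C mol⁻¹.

35.2 μm

Q = I·t = 13.70 × 352.00 = 4822 C; n(e⁻) = 0.04997 mol.
n(Cd) = n(e⁻)/2 = 0.02499 mol, so m = 0.02499 × 112.41 = 2.809 g.
Volume = m/ρ = 2.809 / 8.65 = 0.3247 cm³.
Thickness = V/A = 0.3247 / 92.3 = 0.00352 cm = 35.2 μm.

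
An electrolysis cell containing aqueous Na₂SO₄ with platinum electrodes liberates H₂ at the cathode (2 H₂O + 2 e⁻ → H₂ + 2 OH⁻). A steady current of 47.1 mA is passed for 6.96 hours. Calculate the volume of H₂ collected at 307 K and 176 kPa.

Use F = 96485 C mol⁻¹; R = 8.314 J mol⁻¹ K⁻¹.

Q = I·t = 0.04710 A × 25056 s = 1180 C.
n(e⁻) = Q/F = 1180 / 96485 = 0.01223 mol.
2 electrons are transferred per H₂ molecule, so n(H₂) = 0.01223 / 2 = 0.006116 mol.
V = nRT/P = (0.006116 × 8.314 × 307) / (176 × 10³ Pa) = 8.87 × 10⁻⁵ m³ = 0.0887 L.

0.0887 L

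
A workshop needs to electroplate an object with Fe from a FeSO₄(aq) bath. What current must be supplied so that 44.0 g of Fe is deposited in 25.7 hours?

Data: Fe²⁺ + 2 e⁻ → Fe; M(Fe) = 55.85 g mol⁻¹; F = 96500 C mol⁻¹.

n(Fe) = 44.0 / 55.85 = 0.7878 mol.
n(e⁻) = 2 × 0.7878 = 1.576 mol.
Q = n(e⁻)·F = 1.576 × 96500 = 152100 C.
I = Q/t = 152100 / 92520 s = 1.64 A.

1.64 A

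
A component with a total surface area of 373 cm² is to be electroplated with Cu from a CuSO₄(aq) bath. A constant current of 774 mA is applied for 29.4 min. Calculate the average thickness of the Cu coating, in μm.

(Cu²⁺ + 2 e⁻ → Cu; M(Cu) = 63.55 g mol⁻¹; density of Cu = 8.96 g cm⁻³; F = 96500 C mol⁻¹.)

1.35 μm

Q = I·t = 0.7740 × 1764.0 = 1365 C; n(e⁻) = 0.01415 mol.
n(Cu) = n(e⁻)/2 = 0.007074 mol, so m = 0.007074 × 63.55 = 0.4496 g.
Volume = m/ρ = 0.4496 / 8.96 = 0.05018 cm³.
Thickness = V/A = 0.05018 / 373 = 1.35 × 10⁻⁴ cm = 1.35 μm.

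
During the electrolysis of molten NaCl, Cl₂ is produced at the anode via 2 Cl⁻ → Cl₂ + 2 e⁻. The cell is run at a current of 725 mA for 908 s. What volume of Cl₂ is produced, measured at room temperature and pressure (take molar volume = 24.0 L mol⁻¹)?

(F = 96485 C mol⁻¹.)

0.0819 L

Q = I·t = 0.7250 A × 908.00 s = 658.3 C.
n(e⁻) = Q/F = 658.3 / 96485 = 0.006823 mol.
2 electrons are transferred per Cl₂ molecule, so n(Cl₂) = 0.006823 / 2 = 0.003411 mol.
V = n × V_m = 0.003411 × 24.0 = 0.0819 L.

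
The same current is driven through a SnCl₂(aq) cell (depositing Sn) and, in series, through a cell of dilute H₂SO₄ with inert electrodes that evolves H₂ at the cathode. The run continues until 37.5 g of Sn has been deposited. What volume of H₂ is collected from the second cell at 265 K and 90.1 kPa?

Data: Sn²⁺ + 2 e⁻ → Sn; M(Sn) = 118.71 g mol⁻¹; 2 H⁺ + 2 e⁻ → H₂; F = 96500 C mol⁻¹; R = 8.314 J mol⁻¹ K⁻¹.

7.72 L

n(Sn) = 37.5 / 118.71 = 0.3159 mol, so n(e⁻) = 2 × 0.3159 = 0.6318 mol.
The cells are in series, so the same 0.6318 mol of electrons passes through the second cell.
2 H⁺ + 2 e⁻ → H₂ — 2 mol e⁻ per mol H₂, so n(H₂) = 0.6318/2 = 0.3159 mol.
V = nRT/P = (0.3159 × 8.314 × 265) / (90.1 × 10³) = 0.00772 m³ = 7.72 L.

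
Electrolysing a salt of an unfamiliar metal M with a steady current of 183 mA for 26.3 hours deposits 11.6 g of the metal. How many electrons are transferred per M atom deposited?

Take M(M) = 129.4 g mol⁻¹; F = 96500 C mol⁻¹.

Q = I·t = 0.1830 A × 94680 s = 17330 C, so n(e⁻) = 17330/96500 = 0.1795 mol.
n(M) deposited = 11.6 / 129.4 = 0.08964 mol.
Electrons per atom = n(e⁻)/n(M) = 0.1795 / 0.08964 = 2.00 ≈ 2, so the ion is M²⁺.

2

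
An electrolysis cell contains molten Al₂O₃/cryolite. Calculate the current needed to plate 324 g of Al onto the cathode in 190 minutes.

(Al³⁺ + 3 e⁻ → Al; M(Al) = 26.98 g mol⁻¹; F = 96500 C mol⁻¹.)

n(Al) = 324 / 26.98 = 12.01 mol.
n(e⁻) = 3 × 12.01 = 36.03 mol.
Q = n(e⁻)·F = 36.03 × 96500 = 3477000 C.
I = Q/t = 3477000 / 11400 s = 305 A.

305 A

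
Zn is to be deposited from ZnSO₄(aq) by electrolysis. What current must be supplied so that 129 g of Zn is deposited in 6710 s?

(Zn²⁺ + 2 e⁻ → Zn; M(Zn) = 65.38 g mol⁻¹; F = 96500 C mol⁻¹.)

n(Zn) = 129 / 65.38 = 1.973 mol.
n(e⁻) = 2 × 1.973 = 3.946 mol.
Q = n(e⁻)·F = 3.946 × 96500 = 380800 C.
I = Q/t = 380800 / 6710.0 s = 56.8 A.

56.8 A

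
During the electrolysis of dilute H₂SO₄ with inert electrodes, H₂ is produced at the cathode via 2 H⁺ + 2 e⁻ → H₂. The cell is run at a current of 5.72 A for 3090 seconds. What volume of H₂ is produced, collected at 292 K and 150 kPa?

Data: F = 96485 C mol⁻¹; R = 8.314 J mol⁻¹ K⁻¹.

1.48 L

Q = I·t = 5.720 A × 3090.0 s = 17670 C.
n(e⁻) = Q/F = 17670 / 96485 = 0.1832 mol.
2 electrons are transferred per H₂ molecule, so n(H₂) = 0.1832 / 2 = 0.09159 mol.
V = nRT/P = (0.09159 × 8.314 × 292) / (150 × 10³ Pa) = 0.00148 m³ = 1.48 L.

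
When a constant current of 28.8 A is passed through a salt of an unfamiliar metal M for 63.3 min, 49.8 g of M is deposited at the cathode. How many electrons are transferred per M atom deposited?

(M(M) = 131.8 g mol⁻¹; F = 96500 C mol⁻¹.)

Q = I·t = 28.80 A × 3798.0 s = 109400 C, so n(e⁻) = 109400/96500 = 1.133 mol.
n(M) deposited = 49.8 / 131.8 = 0.3778 mol.
Electrons per atom = n(e⁻)/n(M) = 1.133 / 0.3778 = 3.00 ≈ 3, so the ion is M³⁺.

3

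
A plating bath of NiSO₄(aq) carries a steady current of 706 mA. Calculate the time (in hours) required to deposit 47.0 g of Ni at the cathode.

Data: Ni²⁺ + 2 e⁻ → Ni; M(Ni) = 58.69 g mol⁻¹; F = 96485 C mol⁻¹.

n(Ni) = m/M = 47.0 / 58.69 = 0.8008 mol.
Each Ni atom requires 2 electrons, so n(e⁻) = 2 × 0.8008 = 1.602 mol.
Q = n(e⁻)·F = 1.602 × 96485 = 154500 C.
t = Q/I = 154500 / 0.7060 A = 218900 s = 60.8 h.

60.8 h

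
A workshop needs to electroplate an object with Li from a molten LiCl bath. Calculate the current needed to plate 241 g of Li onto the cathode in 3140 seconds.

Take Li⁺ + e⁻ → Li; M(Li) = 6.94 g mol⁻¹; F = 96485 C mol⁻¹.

n(Li) = 241 / 6.94 = 34.73 mol.
n(e⁻) = 1 × 34.73 = 34.73 mol.
Q = n(e⁻)·F = 34.73 × 96485 = 3351000 C.
I = Q/t = 3351000 / 3140.0 s = 1070 A.

1070 A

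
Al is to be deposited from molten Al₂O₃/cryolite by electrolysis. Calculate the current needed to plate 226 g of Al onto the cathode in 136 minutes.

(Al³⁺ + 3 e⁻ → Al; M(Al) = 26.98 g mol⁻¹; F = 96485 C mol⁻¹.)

n(Al) = 226 / 26.98 = 8.377 mol.
n(e⁻) = 3 × 8.377 = 25.13 mol.
Q = n(e⁻)·F = 25.13 × 96485 = 2425000 C.
I = Q/t = 2425000 / 8160.0 s = 297 A.

297 A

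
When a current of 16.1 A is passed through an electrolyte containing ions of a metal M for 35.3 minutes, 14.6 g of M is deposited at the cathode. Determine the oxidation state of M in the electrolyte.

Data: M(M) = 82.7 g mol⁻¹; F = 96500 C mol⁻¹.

+2

Q = I·t = 16.10 A × 2118.0 s = 34100 C, so n(e⁻) = 34100/96500 = 0.3534 mol.
n(M) deposited = 14.6 / 82.7 = 0.1765 mol.
Electrons per atom = n(e⁻)/n(M) = 0.3534 / 0.1765 = 2.00 ≈ 2, so the ion is M²⁺.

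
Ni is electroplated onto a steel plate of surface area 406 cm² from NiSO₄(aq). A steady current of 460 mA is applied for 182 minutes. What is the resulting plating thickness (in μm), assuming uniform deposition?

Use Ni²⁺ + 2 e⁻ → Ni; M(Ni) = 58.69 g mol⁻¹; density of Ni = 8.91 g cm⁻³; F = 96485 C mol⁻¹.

4.22 μm

Q = I·t = 0.4600 × 10920 = 5023 C; n(e⁻) = 0.05206 mol.
n(Ni) = n(e⁻)/2 = 0.02603 mol, so m = 0.02603 × 58.69 = 1.528 g.
Volume = m/ρ = 1.528 / 8.91 = 0.1715 cm³.
Thickness = V/A = 0.1715 / 406 = 4.22 × 10⁻⁴ cm = 4.22 μm.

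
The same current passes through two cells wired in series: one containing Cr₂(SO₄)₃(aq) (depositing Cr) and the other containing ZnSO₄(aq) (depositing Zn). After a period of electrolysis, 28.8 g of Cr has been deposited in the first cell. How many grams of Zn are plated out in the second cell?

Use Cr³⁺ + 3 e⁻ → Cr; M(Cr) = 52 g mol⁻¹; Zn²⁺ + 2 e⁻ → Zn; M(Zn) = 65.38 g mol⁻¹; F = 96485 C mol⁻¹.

54.3 g

n(Cr) = 28.8 / 52 = 0.5538 mol.
Since Cr³⁺ + 3 e⁻ → Cr, n(e⁻) passed = 3 × 0.5538 = 1.662 mol.
Cells in series carry the same charge, so the same 1.662 mol of electrons passes through cell 2.
Zn²⁺ + 2 e⁻ → Zn, so n(Zn) = 1.662 / 2 = 0.8308 mol.
m(Zn) = 0.8308 × 65.38 = 54.3 g.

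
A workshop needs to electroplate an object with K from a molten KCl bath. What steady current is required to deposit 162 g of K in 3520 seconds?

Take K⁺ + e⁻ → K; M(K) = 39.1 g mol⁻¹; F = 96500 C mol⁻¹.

n(K) = 162 / 39.1 = 4.143 mol.
n(e⁻) = 1 × 4.143 = 4.143 mol.
Q = n(e⁻)·F = 4.143 × 96500 = 399800 C.
I = Q/t = 399800 / 3520.0 s = 114 A.

114 A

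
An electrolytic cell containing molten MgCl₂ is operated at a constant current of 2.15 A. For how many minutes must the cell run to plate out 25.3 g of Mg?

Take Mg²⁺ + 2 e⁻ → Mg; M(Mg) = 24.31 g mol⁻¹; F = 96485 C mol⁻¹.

1560 min

n(Mg) = m/M = 25.3 / 24.31 = 1.041 mol.
Each Mg atom requires 2 electrons, so n(e⁻) = 2 × 1.041 = 2.081 mol.
Q = n(e⁻)·F = 2.081 × 96485 = 200800 C.
t = Q/I = 200800 / 2.150 A = 93410 s = 1560 min.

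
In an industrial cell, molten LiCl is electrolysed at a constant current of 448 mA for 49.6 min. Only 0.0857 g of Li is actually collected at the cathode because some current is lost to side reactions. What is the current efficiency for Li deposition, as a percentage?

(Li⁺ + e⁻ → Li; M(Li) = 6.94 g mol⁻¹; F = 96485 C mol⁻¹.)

89.4 %

Q = I·t = 0.4480 × 2976.0 = 1333 C; n(e⁻) = 1333/96485 = 0.01382 mol.
Theoretical n(Li) = n(e⁻)/1 = 0.01382 mol, i.e. m_theo = 0.01382 × 6.94 = 0.09590 g.
Efficiency = m_actual / m_theo = 0.0857 / 0.09590 = 89.4 %.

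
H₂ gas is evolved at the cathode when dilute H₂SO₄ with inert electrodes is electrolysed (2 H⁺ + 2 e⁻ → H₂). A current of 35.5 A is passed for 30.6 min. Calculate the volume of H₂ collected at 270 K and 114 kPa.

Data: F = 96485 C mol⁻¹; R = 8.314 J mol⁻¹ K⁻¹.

6.65 L

Q = I·t = 35.50 A × 1836.0 s = 65180 C.
n(e⁻) = Q/F = 65180 / 96485 = 0.6755 mol.
2 electrons are transferred per H₂ molecule, so n(H₂) = 0.6755 / 2 = 0.3378 mol.
V = nRT/P = (0.3378 × 8.314 × 270) / (114 × 10³ Pa) = 0.00665 m³ = 6.65 L.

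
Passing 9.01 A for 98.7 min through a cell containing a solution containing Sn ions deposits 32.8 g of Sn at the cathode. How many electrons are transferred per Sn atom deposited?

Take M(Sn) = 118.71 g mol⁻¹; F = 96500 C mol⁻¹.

Q = I·t = 9.010 A × 5922.0 s = 53360 C, so n(e⁻) = 53360/96500 = 0.5529 mol.
n(Sn) deposited = 32.8 / 118.71 = 0.2763 mol.
Electrons per atom = n(e⁻)/n(Sn) = 0.5529 / 0.2763 = 2.00 ≈ 2, so the ion is Sn²⁺.

2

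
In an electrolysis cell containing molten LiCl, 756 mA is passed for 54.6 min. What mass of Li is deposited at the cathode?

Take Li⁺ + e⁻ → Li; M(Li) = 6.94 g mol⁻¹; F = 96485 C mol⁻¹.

Q = I·t = 0.7560 A × 3276.0 s = 2477 C.
n(e⁻) = Q/F = 2477 / 96485 = 0.02567 mol.
Li⁺ + e⁻ → Li, so n(Li) = n(e⁻)/1 = 0.02567 mol.
m = n·M = 0.02567 × 6.94 = 0.178 g.

0.178 g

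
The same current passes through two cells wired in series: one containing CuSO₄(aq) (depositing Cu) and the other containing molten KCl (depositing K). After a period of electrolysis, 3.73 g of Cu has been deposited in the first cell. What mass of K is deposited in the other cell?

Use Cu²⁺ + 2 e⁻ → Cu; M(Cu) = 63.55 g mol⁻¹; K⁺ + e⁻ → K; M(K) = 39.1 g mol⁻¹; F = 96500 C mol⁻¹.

4.59 g

n(Cu) = 3.73 / 63.55 = 0.05869 mol.
Since Cu²⁺ + 2 e⁻ → Cu, n(e⁻) passed = 2 × 0.05869 = 0.1174 mol.
Cells in series carry the same charge, so the same 0.1174 mol of electrons passes through cell 2.
K⁺ + e⁻ → K, so n(K) = 0.1174 / 1 = 0.1174 mol.
m(K) = 0.1174 × 39.1 = 4.59 g.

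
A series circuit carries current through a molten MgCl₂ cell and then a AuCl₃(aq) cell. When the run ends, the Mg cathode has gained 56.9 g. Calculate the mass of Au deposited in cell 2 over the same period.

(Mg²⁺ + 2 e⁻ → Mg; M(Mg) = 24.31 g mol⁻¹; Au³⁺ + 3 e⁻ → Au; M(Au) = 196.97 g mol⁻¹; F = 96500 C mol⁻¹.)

n(Mg) = 56.9 / 24.31 = 2.341 mol.
Since Mg²⁺ + 2 e⁻ → Mg, n(e⁻) passed = 2 × 2.341 = 4.681 mol.
Cells in series carry the same charge, so the same 4.681 mol of electrons passes through cell 2.
Au³⁺ + 3 e⁻ → Au, so n(Au) = 4.681 / 3 = 1.560 mol.
m(Au) = 1.560 × 196.97 = 307 g.

307 g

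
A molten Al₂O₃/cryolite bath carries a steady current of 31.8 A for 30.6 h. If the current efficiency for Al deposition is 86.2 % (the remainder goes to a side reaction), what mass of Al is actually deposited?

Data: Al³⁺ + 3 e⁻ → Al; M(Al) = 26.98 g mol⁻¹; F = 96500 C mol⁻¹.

281 g

Q = I·t = 31.80 × 110160 = 3503000 C.
n(e⁻) = 3503000/96500 = 36.30 mol; theoretically n(Al) = 36.30/3 = 12.10 mol, m_theo = 326.5 g.
At 86.2 % efficiency, m_actual = 0.862 × 326.5 = 281 g.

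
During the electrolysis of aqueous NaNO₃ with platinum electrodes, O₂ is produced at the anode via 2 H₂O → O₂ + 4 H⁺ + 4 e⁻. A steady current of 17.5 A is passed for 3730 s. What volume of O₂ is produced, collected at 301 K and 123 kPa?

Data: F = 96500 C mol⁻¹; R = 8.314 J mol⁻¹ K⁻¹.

3.44 L

Q = I·t = 17.50 A × 3730.0 s = 65280 C.
n(e⁻) = Q/F = 65280 / 96500 = 0.6764 mol.
4 electrons are transferred per O₂ molecule, so n(O₂) = 0.6764 / 4 = 0.1691 mol.
V = nRT/P = (0.1691 × 8.314 × 301) / (123 × 10³ Pa) = 0.00344 m³ = 3.44 L.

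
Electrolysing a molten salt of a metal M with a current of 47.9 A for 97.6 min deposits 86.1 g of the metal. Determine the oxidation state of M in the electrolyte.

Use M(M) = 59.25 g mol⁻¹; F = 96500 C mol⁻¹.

+2

Q = I·t = 47.90 A × 5856.0 s = 280500 C, so n(e⁻) = 280500/96500 = 2.907 mol.
n(M) deposited = 86.1 / 59.25 = 1.453 mol.
Electrons per atom = n(e⁻)/n(M) = 2.907 / 1.453 = 2.00 ≈ 2, so the ion is M²⁺.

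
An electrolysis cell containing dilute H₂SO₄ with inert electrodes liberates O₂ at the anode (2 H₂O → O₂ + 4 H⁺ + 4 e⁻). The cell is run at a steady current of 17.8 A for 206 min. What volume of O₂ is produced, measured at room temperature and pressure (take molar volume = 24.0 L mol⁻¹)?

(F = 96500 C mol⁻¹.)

13.7 L

Q = I·t = 17.80 A × 12360 s = 220000 C.
n(e⁻) = Q/F = 220000 / 96500 = 2.280 mol.
4 electrons are transferred per O₂ molecule, so n(O₂) = 2.280 / 4 = 0.5700 mol.
V = n × V_m = 0.5700 × 24.0 = 13.7 L.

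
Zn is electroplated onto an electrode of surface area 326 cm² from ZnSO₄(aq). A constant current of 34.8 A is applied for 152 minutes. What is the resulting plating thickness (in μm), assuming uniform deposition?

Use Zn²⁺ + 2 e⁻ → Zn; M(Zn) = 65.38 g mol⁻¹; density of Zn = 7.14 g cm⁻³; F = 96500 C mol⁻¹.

462 μm

Q = I·t = 34.80 × 9120.0 = 317400 C; n(e⁻) = 3.289 mol.
n(Zn) = n(e⁻)/2 = 1.644 mol, so m = 1.644 × 65.38 = 107.5 g.
Volume = m/ρ = 107.5 / 7.14 = 15.06 cm³.
Thickness = V/A = 15.06 / 326 = 0.0462 cm = 462 μm.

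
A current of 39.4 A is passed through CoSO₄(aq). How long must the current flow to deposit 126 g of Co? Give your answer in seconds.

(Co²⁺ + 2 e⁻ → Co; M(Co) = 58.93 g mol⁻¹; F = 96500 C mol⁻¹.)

10500 s

n(Co) = m/M = 126 / 58.93 = 2.138 mol.
Each Co atom requires 2 electrons, so n(e⁻) = 2 × 2.138 = 4.276 mol.
Q = n(e⁻)·F = 4.276 × 96500 = 412700 C.
t = Q/I = 412700 / 39.40 A = 10470 s.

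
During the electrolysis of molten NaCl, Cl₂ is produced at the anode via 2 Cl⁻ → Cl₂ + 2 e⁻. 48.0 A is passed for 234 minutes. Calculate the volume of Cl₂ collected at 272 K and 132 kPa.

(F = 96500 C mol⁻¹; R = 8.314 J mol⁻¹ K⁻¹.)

Q = I·t = 48.00 A × 14040 s = 673900 C.
n(e⁻) = Q/F = 673900 / 96500 = 6.984 mol.
2 electrons are transferred per Cl₂ molecule, so n(Cl₂) = 6.984 / 2 = 3.492 mol.
V = nRT/P = (3.492 × 8.314 × 272) / (132 × 10³ Pa) = 0.0598 m³ = 59.8 L.

59.8 L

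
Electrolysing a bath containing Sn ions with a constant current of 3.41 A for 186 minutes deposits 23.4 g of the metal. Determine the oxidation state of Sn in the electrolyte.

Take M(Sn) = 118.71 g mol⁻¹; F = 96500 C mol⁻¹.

Q = I·t = 3.410 A × 11160 s = 38060 C, so n(e⁻) = 38060/96500 = 0.3944 mol.
n(Sn) deposited = 23.4 / 118.71 = 0.1971 mol.
Electrons per atom = n(e⁻)/n(Sn) = 0.3944 / 0.1971 = 2.00 ≈ 2, so the ion is Sn²⁺.

+2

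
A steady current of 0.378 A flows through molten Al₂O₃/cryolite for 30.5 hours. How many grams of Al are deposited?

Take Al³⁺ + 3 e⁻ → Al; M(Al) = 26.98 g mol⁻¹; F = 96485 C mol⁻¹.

3.87 g

Q = I·t = 0.3780 A × 109800 s = 41500 C.
n(e⁻) = Q/F = 41500 / 96485 = 0.4302 mol.
Al³⁺ + 3 e⁻ → Al, so n(Al) = n(e⁻)/3 = 0.1434 mol.
m = n·M = 0.1434 × 26.98 = 3.87 g.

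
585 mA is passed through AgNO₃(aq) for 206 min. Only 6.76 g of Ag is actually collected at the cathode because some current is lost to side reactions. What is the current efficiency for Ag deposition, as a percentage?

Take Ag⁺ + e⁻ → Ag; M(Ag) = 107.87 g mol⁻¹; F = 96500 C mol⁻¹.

83.6 %

Q = I·t = 0.5850 × 12360 = 7231 C; n(e⁻) = 7231/96500 = 0.07493 mol.
Theoretical n(Ag) = n(e⁻)/1 = 0.07493 mol, i.e. m_theo = 0.07493 × 107.87 = 8.083 g.
Efficiency = m_actual / m_theo = 6.76 / 8.083 = 83.6 %.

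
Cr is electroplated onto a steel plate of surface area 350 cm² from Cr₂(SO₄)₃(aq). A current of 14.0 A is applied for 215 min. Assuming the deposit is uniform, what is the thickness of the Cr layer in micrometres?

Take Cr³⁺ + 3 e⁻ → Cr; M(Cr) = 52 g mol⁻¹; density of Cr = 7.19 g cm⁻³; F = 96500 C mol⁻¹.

Q = I·t = 14.00 × 12900 = 180600 C; n(e⁻) = 1.872 mol.
n(Cr) = n(e⁻)/3 = 0.6238 mol, so m = 0.6238 × 52 = 32.44 g.
Volume = m/ρ = 32.44 / 7.19 = 4.512 cm³.
Thickness = V/A = 4.512 / 350 = 0.0129 cm = 129 μm.

129 μm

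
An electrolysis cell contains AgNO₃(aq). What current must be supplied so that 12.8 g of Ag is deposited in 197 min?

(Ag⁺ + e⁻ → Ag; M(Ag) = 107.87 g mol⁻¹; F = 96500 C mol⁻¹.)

n(Ag) = 12.8 / 107.87 = 0.1187 mol.
n(e⁻) = 1 × 0.1187 = 0.1187 mol.
Q = n(e⁻)·F = 0.1187 × 96500 = 11450 C.
I = Q/t = 11450 / 11820 s = 0.969 A.

0.969 A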